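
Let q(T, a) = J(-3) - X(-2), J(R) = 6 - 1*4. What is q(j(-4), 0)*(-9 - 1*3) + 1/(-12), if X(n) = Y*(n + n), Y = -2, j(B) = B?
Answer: 863/12 ≈ 71.917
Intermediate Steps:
J(R) = 2 (J(R) = 6 - 4 = 2)
X(n) = -4*n (X(n) = -2*(n + n) = -4*n)
q(T, a) = -6 (q(T, a) = 2 - (-4)*(-2) = 2 - 1*8 = 2 - 8 = -6)
q(j(-4), 0)*(-9 - 1*3) + 1/(-12) = -6*(-9 - 1*3) + 1/(-12) = -6*(-9 - 3) - 1/12 = -6*(-12) - 1/12 = 72 - 1/12 = 863/12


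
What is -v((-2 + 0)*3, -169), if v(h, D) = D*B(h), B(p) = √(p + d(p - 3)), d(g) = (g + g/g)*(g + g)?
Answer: 169*√138 ≈ 1985.3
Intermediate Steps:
d(g) = 2*g*(1 + g) (d(g) = (g + 1)*(2*g) = (1 + g)*(2*g) = 2*g*(1 + g))
B(p) = √(p + 2*(-3 + p)*(-2 + p)) (B(p) = √(p + 2*(p - 3)*(1 + (p - 3))) = √(p + 2*(-3 + p)*(1 + (-3 + p))) = √(p + 2*(-3 + p)*(-2 + p)))
v(h, D) = D*√(h + 2*(-3 + h)*(-2 + h))
-v((-2 + 0)*3, -169) = -(-169)*√((-2 + 0)*3 + 2*(-3 + (-2 + 0)*3)*(-2 + (-2 + 0)*3)) = -(-169)*√(-2*3 + 2*(-3 - 2*3)*(-2 - 2*3)) = -(-169)*√(-6 + 2*(-3 - 6)*(-2 - 6)) = -(-169)*√(-6 + 2*(-9)*(-8)) = -(-169)*√(-6 + 144) = -(-169)*√138 = 169*√138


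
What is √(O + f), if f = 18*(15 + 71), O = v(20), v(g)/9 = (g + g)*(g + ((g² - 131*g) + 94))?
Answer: 6*I*√21017 ≈ 869.83*I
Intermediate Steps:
v(g) = 18*g*(94 + g² - 130*g) (v(g) = 9*((g + g)*(g + ((g² - 131*g) + 94))) = 9*((2*g)*(g + (94 + g² - 131*g))) = 9*((2*g)*(94 + g² - 130*g)) = 9*(2*g*(94 + g² - 130*g)) = 18*g*(94 + g² - 130*g))
O = -758160 (O = 18*20*(94 + 20² - 130*20) = 18*20*(94 + 400 - 2600) = 18*20*(-2106) = -758160)
f = 1548 (f = 18*86 = 1548)
√(O + f) = √(-758160 + 1548) = √(-756612) = 6*I*√21017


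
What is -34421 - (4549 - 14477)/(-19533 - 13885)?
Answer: -575145453/16709 ≈ -34421.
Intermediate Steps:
-34421 - (4549 - 14477)/(-19533 - 13885) = -34421 - (-9928)/(-33418) = -34421 - (-9928)*(-1)/33418 = -34421 - 1*4964/16709 = -34421 - 4964/16709 = -575145453/16709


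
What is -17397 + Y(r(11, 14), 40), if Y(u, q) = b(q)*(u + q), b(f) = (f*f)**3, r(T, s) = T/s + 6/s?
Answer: 1181695878221/7 ≈ 1.6881e+11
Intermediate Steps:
r(T, s) = 6/s + T/s
b(f) = f**6 (b(f) = (f**2)**3 = f**6)
Y(u, q) = q**6*(q + u) (Y(u, q) = q**6*(u + q) = q**6*(q + u))
-17397 + Y(r(11, 14), 40) = -17397 + 40**6*(40 + (6 + 11)/14) = -17397 + 4096000000*(40 + (1/14)*17) = -17397 + 4096000000*(40 + 17/14) = -17397 + 4096000000*(577/14) = -17397 + 1181696000000/7 = 1181695878221/7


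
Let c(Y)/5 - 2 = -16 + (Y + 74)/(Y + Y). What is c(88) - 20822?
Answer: -1838091/88 ≈ -20887.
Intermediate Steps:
c(Y) = -70 + 5*(74 + Y)/(2*Y) (c(Y) = 10 + 5*(-16 + (Y + 74)/(Y + Y)) = 10 + 5*(-16 + (74 + Y)/((2*Y))) = 10 + 5*(-16 + (74 + Y)*(1/(2*Y))) = 10 + 5*(-16 + (74 + Y)/(2*Y)) = 10 + (-80 + 5*(74 + Y)/(2*Y)) = -70 + 5*(74 + Y)/(2*Y))
c(88) - 20822 = (-135/2 + 185/88) - 20822 = -5755/88 - 20822 = -1838091/88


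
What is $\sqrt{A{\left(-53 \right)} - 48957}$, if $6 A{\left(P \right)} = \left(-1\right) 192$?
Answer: $i \sqrt{48989} \approx 221.33 i$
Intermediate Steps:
$A{\left(P \right)} = -32$ ($A{\left(P \right)} = \frac{\left(-1\right) 192}{6} = \frac{1}{6} \left(-192\right) = -32$)
$\sqrt{A{\left(-53 \right)} - 48957} = \sqrt{-32 - 48957} = \sqrt{-48989} = i \sqrt{48989}$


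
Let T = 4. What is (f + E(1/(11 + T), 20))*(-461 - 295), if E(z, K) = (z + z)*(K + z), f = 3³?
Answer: -560868/25 ≈ -22435.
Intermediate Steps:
f = 27
E(z, K) = 2*z*(K + z) (E(z, K) = (2*z)*(K + z) = 2*z*(K + z))
(f + E(1/(11 + T), 20))*(-461 - 295) = (27 + 2*(20 + 1/(11 + 4))/(11 + 4))*(-461 - 295) = (27 + 2*(20 + 1/15)/15)*(-756) = (27 + 2*(1/15)*(20 + 1/15))*(-756) = (27 + 2*(1/15)*(301/15))*(-756) = (27 + 602/225)*(-756) = (6677/225)*(-756) = -560868/25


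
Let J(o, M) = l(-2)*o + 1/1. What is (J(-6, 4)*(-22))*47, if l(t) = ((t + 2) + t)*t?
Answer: 23782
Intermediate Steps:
l(t) = t*(2 + 2*t) (l(t) = ((2 + t) + t)*t = (2 + 2*t)*t = t*(2 + 2*t))
J(o, M) = 1 + 4*o (J(o, M) = (2*(-2)*(1 - 2))*o + 1/1 = (2*(-2)*(-1))*o + 1 = 4*o + 1 = 1 + 4*o)
(J(-6, 4)*(-22))*47 = ((1 + 4*(-6))*(-22))*47 = ((1 - 24)*(-22))*47 = -23*(-22)*47 = 506*47 = 23782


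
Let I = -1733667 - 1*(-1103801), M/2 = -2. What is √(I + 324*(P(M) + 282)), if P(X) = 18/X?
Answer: 2*I*√134989 ≈ 734.82*I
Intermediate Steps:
M = -4 (M = 2*(-2) = -4)
I = -629866 (I = -1733667 + 1103801 = -629866)
√(I + 324*(P(M) + 282)) = √(-629866 + 324*(18/(-4) + 282)) = √(-629866 + 324*(18*(-¼) + 282)) = √(-629866 + 324*(-9/2 + 282)) = √(-629866 + 324*(555/2)) = √(-629866 + 89910) = √(-539956) = 2*I*√134989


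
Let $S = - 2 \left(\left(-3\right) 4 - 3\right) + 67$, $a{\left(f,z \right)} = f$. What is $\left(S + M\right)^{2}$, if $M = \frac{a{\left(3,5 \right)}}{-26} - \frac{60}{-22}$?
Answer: $\frac{811623121}{81796} \approx 9922.5$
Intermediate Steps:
$S = 97$ ($S = - 2 \left(-12 - 3\right) + 67 = \left(-2\right) \left(-15\right) + 67 = 30 + 67 = 97$)
$M = \frac{747}{286}$ ($M = \frac{3}{-26} - \frac{60}{-22} = 3 \left(- \frac{1}{26}\right) - - \frac{30}{11} = - \frac{3}{26} + \frac{30}{11} = \frac{747}{286} \approx 2.6119$)
$\left(S + M\right)^{2} = \left(97 + \frac{747}{286}\right)^{2} = \left(\frac{28489}{286}\right)^{2} = \frac{811623121}{81796}$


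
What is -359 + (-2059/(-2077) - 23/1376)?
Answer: -1023219355/2857952 ≈ -358.03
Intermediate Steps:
-359 + (-2059/(-2077) - 23/1376) = -359 + (-2059*(-1/2077) - 23*1/1376) = -359 + (2059/2077 - 23/1376) = -359 + 2785413/2857952 = -1023219355/2857952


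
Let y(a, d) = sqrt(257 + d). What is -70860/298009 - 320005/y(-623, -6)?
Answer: -70860/298009 - 320005*sqrt(251)/251 ≈ -20199.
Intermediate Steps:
-70860/298009 - 320005/y(-623, -6) = -70860/298009 - 320005/sqrt(257 - 6) = -70860*1/298009 - 320005*sqrt(251)/251 = -70860/298009 - 320005*sqrt(251)/251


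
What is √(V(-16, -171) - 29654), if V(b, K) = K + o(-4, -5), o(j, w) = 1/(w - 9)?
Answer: I*√5845714/14 ≈ 172.7*I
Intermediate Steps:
o(j, w) = 1/(-9 + w)
V(b, K) = -1/14 + K (V(b, K) = K + 1/(-9 - 5) = K + 1/(-14) = K - 1/14 = -1/14 + K)
√(V(-16, -171) - 29654) = √((-1/14 - 171) - 29654) = √(-2395/14 - 29654) = √(-417551/14) = I*√5845714/14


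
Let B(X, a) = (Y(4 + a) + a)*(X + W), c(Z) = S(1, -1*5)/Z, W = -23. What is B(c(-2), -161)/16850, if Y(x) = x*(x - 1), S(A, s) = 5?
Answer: -251379/6740 ≈ -37.297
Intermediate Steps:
Y(x) = x*(-1 + x)
c(Z) = 5/Z
B(X, a) = (-23 + X)*(a + (3 + a)*(4 + a)) (B(X, a) = ((4 + a)*(-1 + (4 + a)) + a)*(X - 23) = ((4 + a)*(3 + a) + a)*(-23 + X) = ((3 + a)*(4 + a) + a)*(-23 + X) = (a + (3 + a)*(4 + a))*(-23 + X) = (-23 + X)*(a + (3 + a)*(4 + a)))
B(c(-2), -161)/16850 = (-23*(-161) + (5/(-2))*(-161) - 23*(3 - 161)*(4 - 161) + (5/(-2))*(3 - 161)*(4 - 161))/16850 = (3703 + (5*(-½))*(-161) - 23*(-158)*(-157) + (5*(-½))*(-158)*(-157))*(1/16850) = (3703 - 5/2*(-161) - 570538 - 5/2*(-158)*(-157))*(1/16850) = (3703 + 805/2 - 570538 - 62015)*(1/16850) = -1256895/2*1/16850 = -251379/6740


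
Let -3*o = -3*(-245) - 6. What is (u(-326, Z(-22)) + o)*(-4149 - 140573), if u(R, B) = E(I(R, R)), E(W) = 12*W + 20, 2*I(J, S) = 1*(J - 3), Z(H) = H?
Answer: 317954234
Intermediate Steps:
o = -243 (o = -(-3*(-245) - 6)/3 = -(735 - 6)/3 = -⅓*729 = -243)
I(J, S) = -3/2 + J/2 (I(J, S) = (1*(J - 3))/2 = (1*(-3 + J))/2 = (-3 + J)/2 = -3/2 + J/2)
E(W) = 20 + 12*W
u(R, B) = 2 + 6*R (u(R, B) = 20 + 12*(-3/2 + R/2) = 20 + (-18 + 6*R) = 2 + 6*R)
(u(-326, Z(-22)) + o)*(-4149 - 140573) = ((2 + 6*(-326)) - 243)*(-4149 - 140573) = ((2 - 1956) - 243)*(-144722) = (-1954 - 243)*(-144722) = -2197*(-144722) = 317954234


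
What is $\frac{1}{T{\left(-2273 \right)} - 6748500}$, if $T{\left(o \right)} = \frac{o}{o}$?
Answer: $- \frac{1}{6748499} \approx -1.4818 \cdot 10^{-7}$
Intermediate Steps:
$T{\left(o \right)} = 1$
$\frac{1}{T{\left(-2273 \right)} - 6748500} = \frac{1}{1 - 6748500} = \frac{1}{-6748499} = - \frac{1}{6748499}$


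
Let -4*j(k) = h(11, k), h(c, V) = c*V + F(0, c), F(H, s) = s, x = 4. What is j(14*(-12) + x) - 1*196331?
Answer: -783531/4 ≈ -1.9588e+5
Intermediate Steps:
h(c, V) = c + V*c (h(c, V) = c*V + c = V*c + c = c + V*c)
j(k) = -11/4 - 11*k/4 (j(k) = -11*(1 + k)/4 = -(11 + 11*k)/4 = -11/4 - 11*k/4)
j(14*(-12) + x) - 1*196331 = (-11/4 - 11*(14*(-12) + 4)/4) - 1*196331 = (-11/4 - 11*(-168 + 4)/4) - 196331 = (-11/4 - 11/4*(-164)) - 196331 = (-11/4 + 451) - 196331 = 1793/4 - 196331 = -783531/4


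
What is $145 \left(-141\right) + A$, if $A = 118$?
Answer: $-20327$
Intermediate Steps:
$145 \left(-141\right) + A = 145 \left(-141\right) + 118 = -20445 + 118 = -20327$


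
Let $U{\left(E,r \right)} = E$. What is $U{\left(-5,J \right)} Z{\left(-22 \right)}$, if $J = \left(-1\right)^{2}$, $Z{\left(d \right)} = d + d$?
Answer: $220$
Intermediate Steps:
$Z{\left(d \right)} = 2 d$
$J = 1$
$U{\left(-5,J \right)} Z{\left(-22 \right)} = - 5 \cdot 2 \left(-22\right) = \left(-5\right) \left(-44\right) = 220$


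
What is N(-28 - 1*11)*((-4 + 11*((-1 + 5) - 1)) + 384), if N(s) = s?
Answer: -16107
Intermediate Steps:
N(-28 - 1*11)*((-4 + 11*((-1 + 5) - 1)) + 384) = (-28 - 1*11)*((-4 + 11*((-1 + 5) - 1)) + 384) = (-28 - 11)*((-4 + 11*(4 - 1)) + 384) = -39*((-4 + 11*3) + 384) = -39*((-4 + 33) + 384) = -39*(29 + 384) = -39*413 = -16107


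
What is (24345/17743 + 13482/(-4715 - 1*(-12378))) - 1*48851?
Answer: -6641581347398/135964609 ≈ -48848.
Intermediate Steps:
(24345/17743 + 13482/(-4715 - 1*(-12378))) - 1*48851 = (24345*(1/17743) + 13482/(-4715 + 12378)) - 48851 = (24345/17743 + 13482/7663) - 48851 = 425766861/135964609 - 48851 = -6641581347398/135964609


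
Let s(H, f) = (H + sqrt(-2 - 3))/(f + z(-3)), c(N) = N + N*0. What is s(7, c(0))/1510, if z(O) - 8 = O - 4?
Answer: 7/1510 + I*sqrt(5)/1510 ≈ 0.0046358 + 0.0014808*I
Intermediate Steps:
z(O) = 4 + O (z(O) = 8 + (O - 4) = 8 + (-4 + O) = 4 + O)
c(N) = N (c(N) = N + 0 = N)
s(H, f) = (H + I*sqrt(5))/(1 + f) (s(H, f) = (H + sqrt(-2 - 3))/(f + (4 - 3)) = (H + sqrt(-5))/(f + 1) = (H + I*sqrt(5))/(1 + f))
s(7, c(0))/1510 = ((7 + I*sqrt(5))/(1 + 0))/1510 = ((7 + I*sqrt(5))/1)*(1/1510) = (1*(7 + I*sqrt(5)))*(1/1510) = (7 + I*sqrt(5))*(1/1510) = 7/1510 + I*sqrt(5)/1510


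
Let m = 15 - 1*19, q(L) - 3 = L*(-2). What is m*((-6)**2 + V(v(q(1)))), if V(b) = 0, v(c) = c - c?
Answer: -144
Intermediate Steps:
q(L) = 3 - 2*L (q(L) = 3 + L*(-2) = 3 - 2*L)
v(c) = 0
m = -4 (m = 15 - 19 = -4)
m*((-6)**2 + V(v(q(1)))) = -4*((-6)**2 + 0) = -4*(36 + 0) = -4*36 = -144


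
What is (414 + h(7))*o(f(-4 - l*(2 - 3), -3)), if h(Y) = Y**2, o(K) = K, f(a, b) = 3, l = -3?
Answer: 1389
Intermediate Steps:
(414 + h(7))*o(f(-4 - l*(2 - 3), -3)) = (414 + 7**2)*3 = (414 + 49)*3 = 463*3 = 1389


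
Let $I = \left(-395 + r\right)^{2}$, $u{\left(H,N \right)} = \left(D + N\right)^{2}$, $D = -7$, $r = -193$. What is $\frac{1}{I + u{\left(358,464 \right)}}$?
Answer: $\frac{1}{554593} \approx 1.8031 \cdot 10^{-6}$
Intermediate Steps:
$u{\left(H,N \right)} = \left(-7 + N\right)^{2}$
$I = 345744$ ($I = \left(-395 - 193\right)^{2} = \left(-588\right)^{2} = 345744$)
$\frac{1}{I + u{\left(358,464 \right)}} = \frac{1}{345744 + \left(-7 + 464\right)^{2}} = \frac{1}{345744 + 457^{2}} = \frac{1}{345744 + 208849} = \frac{1}{554593}$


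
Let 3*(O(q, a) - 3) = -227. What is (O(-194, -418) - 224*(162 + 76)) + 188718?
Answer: 406000/3 ≈ 1.3533e+5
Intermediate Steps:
O(q, a) = -218/3 (O(q, a) = 3 + (1/3)*(-227) = 3 - 227/3 = -218/3)
(O(-194, -418) - 224*(162 + 76)) + 188718 = (-218/3 - 224*(162 + 76)) + 188718 = (-218/3 - 224*238) + 188718 = (-218/3 - 53312) + 188718 = -160154/3 + 188718 = 406000/3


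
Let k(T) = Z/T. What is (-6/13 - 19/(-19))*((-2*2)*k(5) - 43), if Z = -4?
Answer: -1393/65 ≈ -21.431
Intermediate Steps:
k(T) = -4/T
(-6/13 - 19/(-19))*((-2*2)*k(5) - 43) = (-6/13 - 19/(-19))*((-2*2)*(-4/5) - 43) = (-6*1/13 - 19*(-1/19))*(-(-16)/5 - 43) = (-6/13 + 1)*(-4*(-4/5) - 43) = 7*(16/5 - 43)/13 = (7/13)*(-199/5) = -1393/65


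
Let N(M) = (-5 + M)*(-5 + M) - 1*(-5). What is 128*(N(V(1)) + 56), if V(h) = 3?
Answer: 8320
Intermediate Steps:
N(M) = 5 + (-5 + M)² (N(M) = (-5 + M)² + 5 = 5 + (-5 + M)²)
128*(N(V(1)) + 56) = 128*((5 + (-5 + 3)²) + 56) = 128*((5 + (-2)²) + 56) = 128*((5 + 4) + 56) = 128*(9 + 56) = 128*65 = 8320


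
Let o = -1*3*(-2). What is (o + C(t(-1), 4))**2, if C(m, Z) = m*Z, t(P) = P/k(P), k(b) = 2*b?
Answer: 64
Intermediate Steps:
t(P) = 1/2 (t(P) = P/((2*P)) = P*(1/(2*P)) = 1/2)
o = 6 (o = -3*(-2) = 6)
C(m, Z) = Z*m
(o + C(t(-1), 4))**2 = (6 + 4*(1/2))**2 = (6 + 2)**2 = 8**2 = 64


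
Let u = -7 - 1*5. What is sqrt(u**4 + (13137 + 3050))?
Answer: sqrt(36923) ≈ 192.15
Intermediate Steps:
u = -12 (u = -7 - 5 = -12)
sqrt(u**4 + (13137 + 3050)) = sqrt((-12)**4 + (13137 + 3050)) = sqrt(20736 + 16187) = sqrt(36923)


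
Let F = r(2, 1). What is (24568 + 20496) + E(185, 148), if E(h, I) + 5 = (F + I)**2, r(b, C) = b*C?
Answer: 67559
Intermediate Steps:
r(b, C) = C*b
F = 2 (F = 1*2 = 2)
E(h, I) = -5 + (2 + I)**2
(24568 + 20496) + E(185, 148) = (24568 + 20496) + (-5 + (2 + 148)**2) = 45064 + (-5 + 150**2) = 45064 + (-5 + 22500) = 45064 + 22495 = 67559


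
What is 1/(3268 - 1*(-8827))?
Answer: 1/12095 ≈ 8.2679e-5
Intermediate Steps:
1/(3268 - 1*(-8827)) = 1/(3268 + 8827) = 1/12095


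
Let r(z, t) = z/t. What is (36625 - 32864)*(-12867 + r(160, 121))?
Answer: -5854925467/121 ≈ -4.8388e+7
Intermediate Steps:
(36625 - 32864)*(-12867 + r(160, 121)) = (36625 - 32864)*(-12867 + 160/121) = 3761*(-12867 + 160*(1/121)) = 3761*(-12867 + 160/121) = 3761*(-1556747/121) = -5854925467/121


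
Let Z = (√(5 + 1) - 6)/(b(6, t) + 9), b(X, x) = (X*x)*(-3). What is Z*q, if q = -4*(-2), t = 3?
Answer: 16/15 - 8*√6/45 ≈ 0.63120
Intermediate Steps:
b(X, x) = -3*X*x
q = 8
Z = 2/15 - √6/45 (Z = (√(5 + 1) - 6)/(-3*6*3 + 9) = (√6 - 6)/(-54 + 9) = (-6 + √6)/(-45) = (-6 + √6)*(-1/45) = 2/15 - √6/45 ≈ 0.078900)
Z*q = (2/15 - √6/45)*8 = 16/15 - 8*√6/45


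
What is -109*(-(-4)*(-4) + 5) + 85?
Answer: 1284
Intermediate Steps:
-109*(-(-4)*(-4) + 5) + 85 = -109*(-4*4 + 5) + 85 = -109*(-16 + 5) + 85 = -109*(-11) + 85 = 1199 + 85 = 1284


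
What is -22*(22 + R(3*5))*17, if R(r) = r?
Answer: -13838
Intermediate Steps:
-22*(22 + R(3*5))*17 = -22*(22 + 3*5)*17 = -22*(22 + 15)*17 = -22*37*17 = -814*17 = -13838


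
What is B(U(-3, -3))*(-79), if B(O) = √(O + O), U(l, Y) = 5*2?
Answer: -158*√5 ≈ -353.30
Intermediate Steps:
U(l, Y) = 10
B(O) = √2*√O (B(O) = √(2*O) = √2*√O)
B(U(-3, -3))*(-79) = (√2*√10)*(-79) = (2*√5)*(-79) = -158*√5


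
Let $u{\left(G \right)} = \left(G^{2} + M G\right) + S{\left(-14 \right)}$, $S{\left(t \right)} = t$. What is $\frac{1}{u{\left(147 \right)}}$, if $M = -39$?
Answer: $\frac{1}{15862} \approx 6.3044 \cdot 10^{-5}$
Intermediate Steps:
$u{\left(G \right)} = -14 + G^{2} - 39 G$ ($u{\left(G \right)} = \left(G^{2} - 39 G\right) - 14 = -14 + G^{2} - 39 G$)
$\frac{1}{u{\left(147 \right)}} = \frac{1}{-14 + 147^{2} - 5733} = \frac{1}{-14 + 21609 - 5733} = \frac{1}{15862}$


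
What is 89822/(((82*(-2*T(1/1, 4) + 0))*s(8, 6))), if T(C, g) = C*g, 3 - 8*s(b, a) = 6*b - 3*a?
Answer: 44911/1107 ≈ 40.570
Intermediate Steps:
s(b, a) = 3/8 - 3*b/4 + 3*a/8 (s(b, a) = 3/8 - (6*b - 3*a)/8 = 3/8 - (-3*a + 6*b)/8 = 3/8 + (-3*b/4 + 3*a/8) = 3/8 - 3*b/4 + 3*a/8)
89822/(((82*(-2*T(1/1, 4) + 0))*s(8, 6))) = 89822/(((82*(-2*1/1*4 + 0))*(3/8 - ¾*8 + (3/8)*6))) = 89822/(((82*(-2*1*1*4 + 0))*(3/8 - 6 + 9/4))) = 89822/(((82*(-2*4 + 0))*(-27/8))) = 89822/(((82*(-8 + 0))*(-27/8))) = 89822/(((82*(-8))*(-27/8))) = 89822/((-656*(-27/8))) = 89822/2214 = 89822*(1/2214) = 44911/1107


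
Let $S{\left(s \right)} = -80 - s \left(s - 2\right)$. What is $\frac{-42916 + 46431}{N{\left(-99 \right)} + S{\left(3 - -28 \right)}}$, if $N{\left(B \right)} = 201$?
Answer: $- \frac{3515}{778} \approx -4.518$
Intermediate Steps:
$S{\left(s \right)} = -80 - s \left(-2 + s\right)$
$\frac{-42916 + 46431}{N{\left(-99 \right)} + S{\left(3 - -28 \right)}} = \frac{-42916 + 46431}{201 - \left(80 + \left(3 - -28\right)^{2} - 2 \left(3 - -28\right)\right)} = \frac{3515}{201 - \left(80 + \left(3 + 28\right)^{2} - 2 \left(3 + 28\right)\right)} = \frac{3515}{201 - 979} = \frac{3515}{-778} = 3515 \left(- \frac{1}{778}\right) = - \frac{3515}{778}$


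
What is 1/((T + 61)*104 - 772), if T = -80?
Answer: -1/2748 ≈ -0.00036390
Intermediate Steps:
1/((T + 61)*104 - 772) = 1/((-80 + 61)*104 - 772) = 1/(-19*104 - 772) = 1/(-1976 - 772) = 1/(-2748) = -1/2748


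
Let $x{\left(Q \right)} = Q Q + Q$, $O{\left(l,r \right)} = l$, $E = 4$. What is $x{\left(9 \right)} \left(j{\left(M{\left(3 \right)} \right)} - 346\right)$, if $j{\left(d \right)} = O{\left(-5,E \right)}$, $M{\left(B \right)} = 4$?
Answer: $-31590$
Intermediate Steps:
$j{\left(d \right)} = -5$
$x{\left(Q \right)} = Q + Q^{2}$ ($x{\left(Q \right)} = Q^{2} + Q = Q + Q^{2}$)
$x{\left(9 \right)} \left(j{\left(M{\left(3 \right)} \right)} - 346\right) = 9 \left(1 + 9\right) \left(-5 - 346\right) = 9 \cdot 10 \left(-351\right) = 90 \left(-351\right) = -31590$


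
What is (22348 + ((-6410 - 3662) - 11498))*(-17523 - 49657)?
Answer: -52266040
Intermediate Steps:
(22348 + ((-6410 - 3662) - 11498))*(-17523 - 49657) = (22348 + (-10072 - 11498))*(-67180) = (22348 - 21570)*(-67180) = 778*(-67180) = -52266040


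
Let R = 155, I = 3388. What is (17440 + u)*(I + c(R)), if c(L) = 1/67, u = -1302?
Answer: 3663277586/67 ≈ 5.4676e+7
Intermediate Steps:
c(L) = 1/67
(17440 + u)*(I + c(R)) = (17440 - 1302)*(3388 + 1/67) = 16138*(226997/67) = 3663277586/67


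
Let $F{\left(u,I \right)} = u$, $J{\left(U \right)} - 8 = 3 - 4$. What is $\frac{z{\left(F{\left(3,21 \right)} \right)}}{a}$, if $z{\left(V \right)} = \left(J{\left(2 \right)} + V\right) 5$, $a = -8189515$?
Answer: $- \frac{10}{1637903} \approx -6.1054 \cdot 10^{-6}$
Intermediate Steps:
$J{\left(U \right)} = 7$ ($J{\left(U \right)} = 8 + \left(3 - 4\right) = 8 - 1 = 7$)
$z{\left(V \right)} = 35 + 5 V$ ($z{\left(V \right)} = \left(7 + V\right) 5 = 35 + 5 V$)
$\frac{z{\left(F{\left(3,21 \right)} \right)}}{a} = \frac{35 + 5 \cdot 3}{-8189515} = \left(35 + 15\right) \left(- \frac{1}{8189515}\right) = 50 \left(- \frac{1}{8189515}\right) = - \frac{10}{1637903}$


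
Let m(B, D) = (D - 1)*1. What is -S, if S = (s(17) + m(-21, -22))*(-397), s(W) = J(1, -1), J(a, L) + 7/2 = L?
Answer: -21835/2 ≈ -10918.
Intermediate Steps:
J(a, L) = -7/2 + L
m(B, D) = -1 + D (m(B, D) = (-1 + D)*1 = -1 + D)
s(W) = -9/2 (s(W) = -7/2 - 1 = -9/2)
S = 21835/2 (S = (-9/2 + (-1 - 22))*(-397) = (-9/2 - 23)*(-397) = -55/2*(-397) = 21835/2 ≈ 10918.)
-S = -1*21835/2 = -21835/2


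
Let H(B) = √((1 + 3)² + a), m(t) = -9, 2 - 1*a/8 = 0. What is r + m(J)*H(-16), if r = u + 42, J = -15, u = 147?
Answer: 189 - 36*√2 ≈ 138.09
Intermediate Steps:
r = 189 (r = 147 + 42 = 189)
a = 16 (a = 16 - 8*0 = 16 + 0 = 16)
H(B) = 4*√2 (H(B) = √((1 + 3)² + 16) = √(4² + 16) = √(16 + 16) = √32 = 4*√2)
r + m(J)*H(-16) = 189 - 36*√2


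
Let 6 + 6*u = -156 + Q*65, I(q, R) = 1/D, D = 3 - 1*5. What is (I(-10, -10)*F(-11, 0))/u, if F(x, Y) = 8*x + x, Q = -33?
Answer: -99/769 ≈ -0.12874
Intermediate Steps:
D = -2 (D = 3 - 5 = -2)
F(x, Y) = 9*x
I(q, R) = -½ (I(q, R) = 1/(-2) = -½)
u = -769/2 (u = -1 + (-156 - 33*65)/6 = -1 + (-156 - 2145)/6 = -1 + (⅙)*(-2301) = -1 - 767/2 = -769/2 ≈ -384.50)
(I(-10, -10)*F(-11, 0))/u = (-9*(-11)/2)/(-769/2) = -½*(-99)*(-2/769) = (99/2)*(-2/769) = -99/769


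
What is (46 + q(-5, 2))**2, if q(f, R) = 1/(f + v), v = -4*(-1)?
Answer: 2025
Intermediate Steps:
v = 4
q(f, R) = 1/(4 + f) (q(f, R) = 1/(f + 4) = 1/(4 + f))
(46 + q(-5, 2))**2 = (46 + 1/(4 - 5))**2 = (46 + 1/(-1))**2 = (46 - 1)**2 = 45**2 = 2025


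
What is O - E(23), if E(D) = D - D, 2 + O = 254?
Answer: 252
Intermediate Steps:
O = 252 (O = -2 + 254 = 252)
E(D) = 0
O - E(23) = 252 - 1*0 = 252 + 0 = 252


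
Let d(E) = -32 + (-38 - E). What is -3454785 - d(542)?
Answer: -3454173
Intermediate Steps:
d(E) = -70 - E
-3454785 - d(542) = -3454785 - (-70 - 1*542) = -3454785 - (-70 - 542) = -3454785 - 1*(-612) = -3454785 + 612 = -3454173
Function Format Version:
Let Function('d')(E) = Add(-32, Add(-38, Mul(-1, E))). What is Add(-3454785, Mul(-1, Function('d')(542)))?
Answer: -3454173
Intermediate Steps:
Function('d')(E) = Add(-70, Mul(-1, E))
Add(-3454785, Mul(-1, Function('d')(542))) = Add(-3454785, Mul(-1, Add(-70, Mul(-1, 542)))) = Add(-3454785, Mul(-1, Add(-70, -542))) = Add(-3454785, Mul(-1, -612)) = Add(-3454785, 612) = -3454173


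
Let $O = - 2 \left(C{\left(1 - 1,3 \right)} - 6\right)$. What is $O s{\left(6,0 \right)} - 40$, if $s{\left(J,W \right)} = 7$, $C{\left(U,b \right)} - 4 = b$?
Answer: $-54$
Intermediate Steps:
$C{\left(U,b \right)} = 4 + b$
$O = -2$ ($O = - 2 \left(\left(4 + 3\right) - 6\right) = - 2 \left(7 - 6\right) = \left(-2\right) 1 = -2$)
$O s{\left(6,0 \right)} - 40 = \left(-2\right) 7 - 40 = -14 - 40 = -54$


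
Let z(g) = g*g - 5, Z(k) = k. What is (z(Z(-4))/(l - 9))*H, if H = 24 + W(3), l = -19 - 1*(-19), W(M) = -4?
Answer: -220/9 ≈ -24.444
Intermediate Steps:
l = 0 (l = -19 + 19 = 0)
H = 20 (H = 24 - 4 = 20)
z(g) = -5 + g² (z(g) = g² - 5 = -5 + g²)
(z(Z(-4))/(l - 9))*H = ((-5 + (-4)²)/(0 - 9))*20 = ((-5 + 16)/(-9))*20 = (11*(-⅑))*20 = -11/9*20 = -220/9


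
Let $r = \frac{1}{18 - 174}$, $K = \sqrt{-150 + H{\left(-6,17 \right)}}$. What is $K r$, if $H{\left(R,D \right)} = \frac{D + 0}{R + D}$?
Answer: $- \frac{i \sqrt{17963}}{1716} \approx - 0.078104 i$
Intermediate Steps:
$H{\left(R,D \right)} = \frac{D}{D + R}$
$K = \frac{i \sqrt{17963}}{11}$ ($K = \sqrt{-150 + \frac{17}{17 - 6}} = \sqrt{-150 + \frac{17}{11}} = \sqrt{- \frac{1633}{11}} = \frac{i \sqrt{17963}}{11} \approx 12.184 i$)
$r = - \frac{1}{156}$ ($r = \frac{1}{-156} = - \frac{1}{156} \approx -0.0064103$)
$K r = \frac{i \sqrt{17963}}{11} \left(- \frac{1}{156}\right) = - \frac{i \sqrt{17963}}{1716}$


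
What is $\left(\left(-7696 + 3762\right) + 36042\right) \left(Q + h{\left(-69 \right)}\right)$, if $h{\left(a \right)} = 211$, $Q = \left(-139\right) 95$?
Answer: $-417211352$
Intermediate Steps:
$Q = -13205$
$\left(\left(-7696 + 3762\right) + 36042\right) \left(Q + h{\left(-69 \right)}\right) = \left(\left(-7696 + 3762\right) + 36042\right) \left(-13205 + 211\right) = \left(-3934 + 36042\right) \left(-12994\right) = 32108 \left(-12994\right) = -417211352$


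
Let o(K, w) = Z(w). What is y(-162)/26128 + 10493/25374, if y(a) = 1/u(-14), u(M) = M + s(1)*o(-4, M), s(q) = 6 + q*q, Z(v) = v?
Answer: 15353009137/37126424832 ≈ 0.41353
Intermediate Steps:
o(K, w) = w
s(q) = 6 + q²
u(M) = 8*M (u(M) = M + (6 + 1²)*M = M + (6 + 1)*M = M + 7*M = 8*M)
y(a) = -1/112 (y(a) = 1/(8*(-14)) = 1/(-112) = -1/112)
y(-162)/26128 + 10493/25374 = -1/112/26128 + 10493/25374 = -1/112*1/26128 + 10493*(1/25374) = -1/2926336 + 10493/25374 = 15353009137/37126424832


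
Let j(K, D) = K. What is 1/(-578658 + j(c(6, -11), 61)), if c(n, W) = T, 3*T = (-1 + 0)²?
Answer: -3/1735973 ≈ -1.7281e-6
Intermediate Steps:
T = ⅓ (T = (-1 + 0)²/3 = (⅓)*(-1)² = (⅓)*1 = ⅓ ≈ 0.33333)
c(n, W) = ⅓
1/(-578658 + j(c(6, -11), 61)) = 1/(-578658 + ⅓) = 1/(-1735973/3) = -3/1735973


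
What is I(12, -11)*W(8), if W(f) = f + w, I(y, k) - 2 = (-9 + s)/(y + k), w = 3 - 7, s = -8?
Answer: -60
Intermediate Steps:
w = -4
I(y, k) = 2 - 17/(k + y) (I(y, k) = 2 + (-9 - 8)/(y + k) = 2 - 17/(k + y))
W(f) = -4 + f (W(f) = f - 4 = -4 + f)
I(12, -11)*W(8) = ((-17 + 2*(-11) + 2*12)/(-11 + 12))*(-4 + 8) = ((-17 - 22 + 24)/1)*4 = (1*(-15))*4 = -15*4 = -60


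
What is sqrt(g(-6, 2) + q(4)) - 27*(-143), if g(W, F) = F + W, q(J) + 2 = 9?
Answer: 3861 + sqrt(3) ≈ 3862.7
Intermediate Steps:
q(J) = 7 (q(J) = -2 + 9 = 7)
sqrt(g(-6, 2) + q(4)) - 27*(-143) = sqrt((2 - 6) + 7) - 27*(-143) = sqrt(-4 + 7) + 3861 = sqrt(3) + 3861 = 3861 + sqrt(3)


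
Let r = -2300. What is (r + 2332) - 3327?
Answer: -3295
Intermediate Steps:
(r + 2332) - 3327 = (-2300 + 2332) - 3327 = 32 - 3327 = -3295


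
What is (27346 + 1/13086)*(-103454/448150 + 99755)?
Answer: 1333142424888279131/488707575 ≈ 2.7279e+9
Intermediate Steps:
(27346 + 1/13086)*(-103454/448150 + 99755) = (27346 + 1/13086)*(-103454*1/448150 + 99755) = 357849757*(-51727/224075 + 99755)/13086 = (357849757/13086)*(22352549898/224075) = 1333142424888279131/488707575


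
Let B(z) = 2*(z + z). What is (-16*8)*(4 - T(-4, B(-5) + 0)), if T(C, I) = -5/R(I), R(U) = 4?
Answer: -672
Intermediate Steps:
B(z) = 4*z (B(z) = 2*(2*z) = 4*z)
T(C, I) = -5/4
(-16*8)*(4 - T(-4, B(-5) + 0)) = (-16*8)*(4 - 1*(-5/4)) = -128*(4 + 5/4) = -128*21/4 = -672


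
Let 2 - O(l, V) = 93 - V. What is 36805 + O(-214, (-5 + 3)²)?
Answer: 36718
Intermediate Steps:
O(l, V) = -91 + V (O(l, V) = 2 - (93 - V) = 2 + (-93 + V) = -91 + V)
36805 + O(-214, (-5 + 3)²) = 36805 + (-91 + (-5 + 3)²) = 36805 + (-91 + (-2)²) = 36805 + (-91 + 4) = 36805 - 87 = 36718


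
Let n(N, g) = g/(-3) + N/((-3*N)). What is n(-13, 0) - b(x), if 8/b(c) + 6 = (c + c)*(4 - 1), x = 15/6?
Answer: -11/9 ≈ -1.2222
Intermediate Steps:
n(N, g) = -⅓ - g/3 (n(N, g) = g*(-⅓) + N*(-1/(3*N)) = -g/3 - ⅓ = -⅓ - g/3)
x = 5/2 (x = 15*(⅙) = 5/2 ≈ 2.5000)
b(c) = 8/(-6 + 6*c) (b(c) = 8/(-6 + (c + c)*(4 - 1)) = 8/(-6 + (2*c)*3) = 8/(-6 + 6*c))
n(-13, 0) - b(x) = (-⅓ - ⅓*0) - 4/(3*(-1 + 5/2)) = (-⅓ + 0) - 4/(3*3/2) = -⅓ - 4*2/(3*3) = -⅓ - 1*8/9 = -⅓ - 8/9 = -11/9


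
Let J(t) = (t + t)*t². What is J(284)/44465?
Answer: 45812608/44465 ≈ 1030.3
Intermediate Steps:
J(t) = 2*t³ (J(t) = (2*t)*t² = 2*t³)
J(284)/44465 = (2*284³)/44465 = (2*22906304)*(1/44465) = 45812608*(1/44465) = 45812608/44465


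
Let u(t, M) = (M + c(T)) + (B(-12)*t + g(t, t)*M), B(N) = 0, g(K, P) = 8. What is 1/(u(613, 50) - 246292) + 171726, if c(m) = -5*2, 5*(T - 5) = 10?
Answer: 42219180551/245852 ≈ 1.7173e+5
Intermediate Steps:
T = 7 (T = 5 + (⅕)*10 = 5 + 2 = 7)
c(m) = -10
u(t, M) = -10 + 9*M (u(t, M) = (M - 10) + (0*t + 8*M) = (-10 + M) + (0 + 8*M) = (-10 + M) + 8*M = -10 + 9*M)
1/(u(613, 50) - 246292) + 171726 = 1/((-10 + 9*50) - 246292) + 171726 = 1/((-10 + 450) - 246292) + 171726 = 1/(440 - 246292) + 171726 = 1/(-245852) + 171726 = -1/245852 + 171726 = 42219180551/245852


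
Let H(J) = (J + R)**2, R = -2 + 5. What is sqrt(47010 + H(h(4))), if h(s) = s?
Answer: sqrt(47059) ≈ 216.93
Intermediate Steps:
R = 3
H(J) = (3 + J)**2 (H(J) = (J + 3)**2 = (3 + J)**2)
sqrt(47010 + H(h(4))) = sqrt(47010 + (3 + 4)**2) = sqrt(47010 + 7**2) = sqrt(47010 + 49) = sqrt(47059)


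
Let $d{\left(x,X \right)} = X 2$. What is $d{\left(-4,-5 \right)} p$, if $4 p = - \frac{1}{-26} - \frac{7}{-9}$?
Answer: $- \frac{955}{468} \approx -2.0406$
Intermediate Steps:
$d{\left(x,X \right)} = 2 X$
$p = \frac{191}{936}$ ($p = \frac{- \frac{1}{-26} - \frac{7}{-9}}{4} = \frac{\left(-1\right) \left(- \frac{1}{26}\right) - - \frac{7}{9}}{4} = \frac{\frac{1}{26} + \frac{7}{9}}{4} = \frac{1}{4} \cdot \frac{191}{234} = \frac{191}{936} \approx 0.20406$)
$d{\left(-4,-5 \right)} p = 2 \left(-5\right) \frac{191}{936} = \left(-10\right) \frac{191}{936} = - \frac{955}{468}$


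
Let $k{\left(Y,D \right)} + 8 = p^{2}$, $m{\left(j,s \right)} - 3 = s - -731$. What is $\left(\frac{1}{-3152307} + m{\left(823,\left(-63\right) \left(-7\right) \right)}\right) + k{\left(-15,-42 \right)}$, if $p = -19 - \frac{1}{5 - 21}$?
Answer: $\frac{1231168173971}{806990592} \approx 1525.6$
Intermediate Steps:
$m{\left(j,s \right)} = 734 + s$ ($m{\left(j,s \right)} = 3 + \left(s - -731\right) = 3 + \left(s + 731\right) = 3 + \left(731 + s\right) = 734 + s$)
$p = - \frac{303}{16}$ ($p = -19 - \frac{1}{-16} = -19 - - \frac{1}{16} = -19 + \frac{1}{16} = - \frac{303}{16} \approx -18.938$)
$k{\left(Y,D \right)} = \frac{89761}{256}$ ($k{\left(Y,D \right)} = -8 + \left(- \frac{303}{16}\right)^{2} = -8 + \frac{91809}{256} = \frac{89761}{256}$)
$\left(\frac{1}{-3152307} + m{\left(823,\left(-63\right) \left(-7\right) \right)}\right) + k{\left(-15,-42 \right)} = \left(\frac{1}{-3152307} + \left(734 - -441\right)\right) + \frac{89761}{256} = \left(- \frac{1}{3152307} + \left(734 + 441\right)\right) + \frac{89761}{256} = \left(- \frac{1}{3152307} + 1175\right) + \frac{89761}{256} = \frac{3703960724}{3152307} + \frac{89761}{256} = \frac{1231168173971}{806990592}$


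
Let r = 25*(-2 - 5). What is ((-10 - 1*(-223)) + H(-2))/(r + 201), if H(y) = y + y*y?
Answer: 215/26 ≈ 8.2692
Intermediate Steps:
r = -175 (r = 25*(-7) = -175)
H(y) = y + y²
((-10 - 1*(-223)) + H(-2))/(r + 201) = ((-10 - 1*(-223)) - 2*(1 - 2))/(-175 + 201) = ((-10 + 223) - 2*(-1))/26 = (213 + 2)*(1/26) = 215*(1/26) = 215/26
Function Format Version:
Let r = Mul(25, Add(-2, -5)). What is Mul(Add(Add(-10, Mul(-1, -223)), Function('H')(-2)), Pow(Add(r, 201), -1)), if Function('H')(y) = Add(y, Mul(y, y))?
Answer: Rational(215, 26) ≈ 8.2692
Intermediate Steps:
r = -175 (r = Mul(25, -7) = -175)
Function('H')(y) = Add(y, Pow(y, 2))
Mul(Add(Add(-10, Mul(-1, -223)), Function('H')(-2)), Pow(Add(r, 201), -1)) = Mul(Add(Add(-10, Mul(-1, -223)), Mul(-2, Add(1, -2))), Pow(Add(-175, 201), -1)) = Mul(Add(Add(-10, 223), Mul(-2, -1)), Pow(26, -1)) = Mul(Add(213, 2), Rational(1, 26)) = Mul(215, Rational(1, 26)) = Rational(215, 26)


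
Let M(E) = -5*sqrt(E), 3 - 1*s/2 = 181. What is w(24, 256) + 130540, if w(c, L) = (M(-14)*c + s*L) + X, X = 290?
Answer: 39694 - 120*I*sqrt(14) ≈ 39694.0 - 449.0*I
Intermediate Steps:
s = -356 (s = 6 - 2*181 = 6 - 362 = -356)
w(c, L) = 290 - 356*L - 5*I*c*sqrt(14) (w(c, L) = ((-5*I*sqrt(14))*c - 356*L) + 290 = (-5*I*c*sqrt(14) - 356*L) + 290 = (-356*L - 5*I*c*sqrt(14)) + 290 = 290 - 356*L - 5*I*c*sqrt(14))
w(24, 256) + 130540 = (290 - 356*256 - 5*I*24*sqrt(14)) + 130540 = (290 - 91136 - 120*I*sqrt(14)) + 130540 = (-90846 - 120*I*sqrt(14)) + 130540 = 39694 - 120*I*sqrt(14)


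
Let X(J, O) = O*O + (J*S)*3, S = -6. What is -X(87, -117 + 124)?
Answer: 1517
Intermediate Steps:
X(J, O) = O² - 18*J (X(J, O) = O*O + (J*(-6))*3 = O² - 6*J*3 = O² - 18*J)
-X(87, -117 + 124) = -((-117 + 124)² - 18*87) = -(7² - 1566) = -(49 - 1566) = -1*(-1517) = 1517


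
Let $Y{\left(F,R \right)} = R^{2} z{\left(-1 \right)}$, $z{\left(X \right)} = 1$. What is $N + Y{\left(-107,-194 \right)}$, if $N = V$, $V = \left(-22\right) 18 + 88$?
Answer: $37328$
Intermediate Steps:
$V = -308$ ($V = -396 + 88 = -308$)
$Y{\left(F,R \right)} = R^{2}$ ($Y{\left(F,R \right)} = R^{2} \cdot 1 = R^{2}$)
$N = -308$
$N + Y{\left(-107,-194 \right)} = -308 + \left(-194\right)^{2} = -308 + 37636 = 37328$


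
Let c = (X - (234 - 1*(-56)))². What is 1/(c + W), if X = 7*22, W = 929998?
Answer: 1/948494 ≈ 1.0543e-6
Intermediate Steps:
X = 154
c = 18496 (c = (154 - (234 - 1*(-56)))² = (154 - (234 + 56))² = (154 - 1*290)² = (154 - 290)² = (-136)² = 18496)
1/(c + W) = 1/(18496 + 929998) = 1/948494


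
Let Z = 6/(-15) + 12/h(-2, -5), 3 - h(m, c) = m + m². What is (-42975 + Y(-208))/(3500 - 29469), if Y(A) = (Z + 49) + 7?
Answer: 214537/129845 ≈ 1.6523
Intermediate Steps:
h(m, c) = 3 - m - m² (h(m, c) = 3 - (m + m²) = 3 + (-m - m²) = 3 - m - m²)
Z = 58/5 (Z = 6/(-15) + 12/(3 - 1*(-2) - 1*(-2)²) = 6*(-1/15) + 12/(3 + 2 - 1*4) = -⅖ + 12/(3 + 2 - 4) = -⅖ + 12/1 = -⅖ + 12*1 = -⅖ + 12 = 58/5 ≈ 11.600)
Y(A) = 338/5 (Y(A) = (58/5 + 49) + 7 = 303/5 + 7 = 338/5)
(-42975 + Y(-208))/(3500 - 29469) = (-42975 + 338/5)/(3500 - 29469) = -214537/5/(-25969) = -214537/5*(-1/25969) = 214537/129845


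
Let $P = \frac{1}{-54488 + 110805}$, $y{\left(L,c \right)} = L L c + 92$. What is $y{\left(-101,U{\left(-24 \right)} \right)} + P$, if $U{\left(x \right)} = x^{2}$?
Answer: $\frac{330911258157}{56317} \approx 5.8759 \cdot 10^{6}$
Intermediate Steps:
$y{\left(L,c \right)} = 92 + c L^{2}$ ($y{\left(L,c \right)} = L^{2} c + 92 = c L^{2} + 92 = 92 + c L^{2}$)
$P = \frac{1}{56317} \approx 1.7757 \cdot 10^{-5}$
$y{\left(-101,U{\left(-24 \right)} \right)} + P = \left(92 + \left(-24\right)^{2} \left(-101\right)^{2}\right) + \frac{1}{56317} = \left(92 + 576 \cdot 10201\right) + \frac{1}{56317} = \left(92 + 5875776\right) + \frac{1}{56317} = 5875868 + \frac{1}{56317} = \frac{330911258157}{56317}$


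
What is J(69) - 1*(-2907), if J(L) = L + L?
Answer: 3045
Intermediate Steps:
J(L) = 2*L
J(69) - 1*(-2907) = 2*69 - 1*(-2907) = 138 + 2907 = 3045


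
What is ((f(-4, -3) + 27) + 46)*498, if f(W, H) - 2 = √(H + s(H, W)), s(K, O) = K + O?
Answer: 37350 + 498*I*√10 ≈ 37350.0 + 1574.8*I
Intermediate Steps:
f(W, H) = 2 + √(W + 2*H) (f(W, H) = 2 + √(H + (H + W)) = 2 + √(W + 2*H))
((f(-4, -3) + 27) + 46)*498 = (((2 + √(-4 + 2*(-3))) + 27) + 46)*498 = (((2 + √(-4 - 6)) + 27) + 46)*498 = (((2 + √(-10)) + 27) + 46)*498 = (((2 + I*√10) + 27) + 46)*498 = ((29 + I*√10) + 46)*498 = (75 + I*√10)*498 = 37350 + 498*I*√10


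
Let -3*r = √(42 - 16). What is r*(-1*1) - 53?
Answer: -53 + √26/3 ≈ -51.300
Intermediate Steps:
r = -√26/3 (r = -√(42 - 16)/3 = -√26/3 ≈ -1.6997)
r*(-1*1) - 53 = (-√26/3)*(-1*1) - 53 = -√26/3*(-1) - 53 = √26/3 - 53 = -53 + √26/3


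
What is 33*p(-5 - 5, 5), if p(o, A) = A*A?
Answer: 825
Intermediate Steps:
p(o, A) = A²
33*p(-5 - 5, 5) = 33*5² = 33*25 = 825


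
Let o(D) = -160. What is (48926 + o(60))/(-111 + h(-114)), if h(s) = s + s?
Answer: -48766/339 ≈ -143.85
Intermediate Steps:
h(s) = 2*s
(48926 + o(60))/(-111 + h(-114)) = (48926 - 160)/(-111 + 2*(-114)) = 48766/(-111 - 228) = 48766/(-339) = 48766*(-1/339) = -48766/339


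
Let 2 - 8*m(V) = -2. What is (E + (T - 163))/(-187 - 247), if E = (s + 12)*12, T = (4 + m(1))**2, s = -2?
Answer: 13/248 ≈ 0.052419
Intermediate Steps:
m(V) = 1/2 (m(V) = 1/4 - 1/8*(-2) = 1/4 + 1/4 = 1/2)
T = 81/4 (T = (4 + 1/2)**2 = (9/2)**2 = 81/4 ≈ 20.250)
E = 120 (E = (-2 + 12)*12 = 10*12 = 120)
(E + (T - 163))/(-187 - 247) = (120 + (81/4 - 163))/(-187 - 247) = (120 - 571/4)/(-434) = -91/4*(-1/434) = 13/248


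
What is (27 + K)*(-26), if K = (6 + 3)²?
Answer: -2808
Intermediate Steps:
K = 81 (K = 9² = 81)
(27 + K)*(-26) = (27 + 81)*(-26) = 108*(-26) = -2808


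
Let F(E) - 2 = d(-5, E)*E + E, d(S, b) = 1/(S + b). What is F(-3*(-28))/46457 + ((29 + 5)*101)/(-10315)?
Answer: -12532187132/37857112445 ≈ -0.33104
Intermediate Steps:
F(E) = 2 + E + E/(-5 + E) (F(E) = 2 + (E/(-5 + E) + E) = 2 + (E + E/(-5 + E)) = 2 + E + E/(-5 + E))
F(-3*(-28))/46457 + ((29 + 5)*101)/(-10315) = ((-3*(-28) + (-5 - 3*(-28))*(2 - 3*(-28)))/(-5 - 3*(-28)))/46457 + ((29 + 5)*101)/(-10315) = ((84 + (-5 + 84)*(2 + 84))/(-5 + 84))*(1/46457) + (34*101)*(-1/10315) = ((84 + 79*86)/79)*(1/46457) + 3434*(-1/10315) = ((84 + 6794)/79)*(1/46457) - 3434/10315 = ((1/79)*6878)*(1/46457) - 3434/10315 = (6878/79)*(1/46457) - 3434/10315 = 6878/3670103 - 3434/10315 = -12532187132/37857112445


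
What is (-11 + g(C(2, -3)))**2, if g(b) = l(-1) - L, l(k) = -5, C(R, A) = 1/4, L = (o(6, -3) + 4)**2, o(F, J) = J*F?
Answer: 44944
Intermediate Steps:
o(F, J) = F*J
L = 196 (L = (6*(-3) + 4)**2 = (-18 + 4)**2 = (-14)**2 = 196)
C(R, A) = 1/4
g(b) = -201 (g(b) = -5 - 1*196 = -5 - 196 = -201)
(-11 + g(C(2, -3)))**2 = (-11 - 201)**2 = (-212)**2 = 44944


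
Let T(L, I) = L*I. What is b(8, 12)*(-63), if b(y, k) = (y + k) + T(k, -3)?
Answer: 1008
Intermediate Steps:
T(L, I) = I*L
b(y, k) = y - 2*k (b(y, k) = (y + k) - 3*k = (k + y) - 3*k = y - 2*k)
b(8, 12)*(-63) = (8 - 2*12)*(-63) = (8 - 24)*(-63) = -16*(-63) = 1008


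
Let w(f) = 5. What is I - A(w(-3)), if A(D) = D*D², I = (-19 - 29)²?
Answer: 2179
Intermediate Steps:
I = 2304 (I = (-48)² = 2304)
A(D) = D³
I - A(w(-3)) = 2304 - 1*5³ = 2304 - 1*125 = 2304 - 125 = 2179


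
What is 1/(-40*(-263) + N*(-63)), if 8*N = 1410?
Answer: -4/2335 ≈ -0.0017131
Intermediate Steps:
N = 705/4 (N = (⅛)*1410 = 705/4 ≈ 176.25)
1/(-40*(-263) + N*(-63)) = 1/(-40*(-263) + (705/4)*(-63)) = 1/(10520 - 44415/4) = 1/(-2335/4) = -4/2335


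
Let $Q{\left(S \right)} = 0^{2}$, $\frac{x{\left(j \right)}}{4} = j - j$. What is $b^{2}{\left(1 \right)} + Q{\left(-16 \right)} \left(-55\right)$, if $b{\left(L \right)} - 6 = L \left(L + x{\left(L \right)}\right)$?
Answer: $49$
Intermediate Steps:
$x{\left(j \right)} = 0$ ($x{\left(j \right)} = 4 \left(j - j\right) = 4 \cdot 0 = 0$)
$Q{\left(S \right)} = 0$
$b{\left(L \right)} = 6 + L^{2}$ ($b{\left(L \right)} = 6 + L \left(L + 0\right) = 6 + L L = 6 + L^{2}$)
$b^{2}{\left(1 \right)} + Q{\left(-16 \right)} \left(-55\right) = \left(6 + 1^{2}\right)^{2} + 0 \left(-55\right) = \left(6 + 1\right)^{2} + 0 = 7^{2} + 0 = 49 + 0 = 49$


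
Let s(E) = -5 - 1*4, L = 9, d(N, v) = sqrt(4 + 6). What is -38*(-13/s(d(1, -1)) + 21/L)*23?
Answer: -29716/9 ≈ -3301.8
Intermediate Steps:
d(N, v) = sqrt(10)
s(E) = -9 (s(E) = -5 - 4 = -9)
-38*(-13/s(d(1, -1)) + 21/L)*23 = -38*(-13/(-9) + 21/9)*23 = -38*(-13*(-1/9) + 21*(1/9))*23 = -38*(13/9 + 7/3)*23 = -38*34/9*23 = -1292/9*23 = -29716/9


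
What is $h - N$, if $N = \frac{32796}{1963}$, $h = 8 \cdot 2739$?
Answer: $\frac{42980460}{1963} \approx 21895.0$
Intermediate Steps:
$h = 21912$
$N = \frac{32796}{1963}$ ($N = 32796 \cdot \frac{1}{1963} = \frac{32796}{1963} \approx 16.707$)
$h - N = 21912 - \frac{32796}{1963} = \frac{42980460}{1963}$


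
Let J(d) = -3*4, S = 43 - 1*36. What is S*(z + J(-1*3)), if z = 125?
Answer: 791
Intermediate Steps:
S = 7 (S = 43 - 36 = 7)
J(d) = -12
S*(z + J(-1*3)) = 7*(125 - 12) = 7*113 = 791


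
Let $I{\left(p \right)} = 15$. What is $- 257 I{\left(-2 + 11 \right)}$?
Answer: $-3855$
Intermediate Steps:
$- 257 I{\left(-2 + 11 \right)} = \left(-257\right) 15 = -3855$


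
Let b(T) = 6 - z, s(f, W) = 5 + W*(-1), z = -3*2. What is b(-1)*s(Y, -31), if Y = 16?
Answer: 432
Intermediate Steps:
z = -6
s(f, W) = 5 - W
b(T) = 12 (b(T) = 6 - 1*(-6) = 6 + 6 = 12)
b(-1)*s(Y, -31) = 12*(5 - 1*(-31)) = 12*(5 + 31) = 12*36 = 432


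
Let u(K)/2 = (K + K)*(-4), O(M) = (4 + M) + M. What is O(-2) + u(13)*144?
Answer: -29952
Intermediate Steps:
O(M) = 4 + 2*M
u(K) = -16*K (u(K) = 2*((K + K)*(-4)) = 2*((2*K)*(-4)) = 2*(-8*K) = -16*K)
O(-2) + u(13)*144 = (4 + 2*(-2)) - 16*13*144 = (4 - 4) - 208*144 = 0 - 29952 = -29952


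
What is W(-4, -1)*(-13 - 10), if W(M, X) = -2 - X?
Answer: 23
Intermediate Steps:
W(-4, -1)*(-13 - 10) = (-2 - 1*(-1))*(-13 - 10) = (-2 + 1)*(-23) = -1*(-23) = 23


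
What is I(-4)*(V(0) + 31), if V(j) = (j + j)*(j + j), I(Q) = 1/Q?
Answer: -31/4 ≈ -7.7500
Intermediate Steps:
V(j) = 4*j² (V(j) = (2*j)*(2*j) = 4*j²)
I(-4)*(V(0) + 31) = (4*0² + 31)/(-4) = -(4*0 + 31)/4 = -(0 + 31)/4 = -¼*31 = -31/4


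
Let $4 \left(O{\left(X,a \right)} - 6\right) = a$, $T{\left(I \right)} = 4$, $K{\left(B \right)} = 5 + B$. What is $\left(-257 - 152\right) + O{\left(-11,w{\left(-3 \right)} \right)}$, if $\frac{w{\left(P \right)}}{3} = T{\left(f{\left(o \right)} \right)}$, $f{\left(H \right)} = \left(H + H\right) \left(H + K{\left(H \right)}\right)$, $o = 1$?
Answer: $-400$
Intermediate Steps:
$f{\left(H \right)} = 2 H \left(5 + 2 H\right)$ ($f{\left(H \right)} = \left(H + H\right) \left(H + \left(5 + H\right)\right) = 2 H \left(5 + 2 H\right)$)
$w{\left(P \right)} = 12$ ($w{\left(P \right)} = 3 \cdot 4 = 12$)
$O{\left(X,a \right)} = 6 + \frac{a}{4}$
$\left(-257 - 152\right) + O{\left(-11,w{\left(-3 \right)} \right)} = \left(-257 - 152\right) + \left(6 + \frac{1}{4} \cdot 12\right) = -409 + \left(6 + 3\right) = -409 + 9 = -400$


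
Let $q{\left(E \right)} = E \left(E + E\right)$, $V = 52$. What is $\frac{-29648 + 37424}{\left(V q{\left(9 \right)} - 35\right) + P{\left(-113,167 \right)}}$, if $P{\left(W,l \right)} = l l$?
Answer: $\frac{3888}{18139} \approx 0.21434$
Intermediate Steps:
$q{\left(E \right)} = 2 E^{2}$ ($q{\left(E \right)} = E 2 E = 2 E^{2}$)
$P{\left(W,l \right)} = l^{2}$
$\frac{-29648 + 37424}{\left(V q{\left(9 \right)} - 35\right) + P{\left(-113,167 \right)}} = \frac{-29648 + 37424}{\left(52 \cdot 2 \cdot 9^{2} - 35\right) + 167^{2}} = \frac{7776}{\left(52 \cdot 2 \cdot 81 - 35\right) + 27889} = \frac{7776}{\left(52 \cdot 162 - 35\right) + 27889} = \frac{7776}{\left(8424 - 35\right) + 27889} = \frac{7776}{8389 + 27889} = \frac{7776}{36278} = 7776 \cdot \frac{1}{36278} = \frac{3888}{18139}$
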